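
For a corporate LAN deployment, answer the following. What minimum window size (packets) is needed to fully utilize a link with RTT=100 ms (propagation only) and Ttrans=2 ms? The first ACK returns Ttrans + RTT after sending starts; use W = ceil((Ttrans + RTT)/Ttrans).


Given: Ttrans = 2 ms, RTT = 100 ms (= 2 * Tprop, Tprop = 50 ms)
Time until first ACK returns = Ttrans + RTT = 2 + 100 = 102 ms
Need W * Ttrans >= Ttrans + RTT  ->  W >= (Ttrans + RTT) / Ttrans
(Ttrans + RTT) / Ttrans = 102 / 2 = 51
W_min = ceil(51) = 51

51


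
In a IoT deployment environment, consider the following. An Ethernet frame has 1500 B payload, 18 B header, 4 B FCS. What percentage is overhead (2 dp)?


Given: payload = 1500 B, header = 18 B, trailer = 4 B
Overhead bytes = header + trailer = 18 + 4 = 22
Total frame = payload + overhead = 1500 + 22 = 1522
Overhead % = 22 / 1522 * 100 = 1.4455% -> 1.45% (2 dp)

1.45


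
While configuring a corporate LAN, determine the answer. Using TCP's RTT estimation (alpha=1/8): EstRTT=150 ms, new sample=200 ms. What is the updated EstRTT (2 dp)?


Given: EstRTT = 150 ms, SampleRTT = 200 ms, alpha = 1/8
New EstRTT = (1 - alpha) * EstRTT + alpha * SampleRTT
(7/8) * 150 = 131.25
(1/8) * 200 = 25
New EstRTT = 131.25 + 25 = 156.25 ms -> 156.25 ms (2 dp)

156.25


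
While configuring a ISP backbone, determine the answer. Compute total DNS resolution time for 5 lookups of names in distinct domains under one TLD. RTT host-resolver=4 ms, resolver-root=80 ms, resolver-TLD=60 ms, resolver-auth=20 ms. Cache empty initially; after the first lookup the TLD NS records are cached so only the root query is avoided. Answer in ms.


Lookup 1 (cold cache): local + root + TLD + auth = 4 + 80 + 60 + 20 = 164 ms
Lookups 2..5 (TLD NS cached -> skip root; new domain -> still ask TLD and auth): local + TLD + auth = 4 + 60 + 20 = 84 ms each
Remaining 4 lookups: 4 * 84 = 336 ms
Total = 164 + 336 = 500 ms

500


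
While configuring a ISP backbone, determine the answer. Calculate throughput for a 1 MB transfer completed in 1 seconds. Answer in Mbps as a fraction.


Given: file = 1 MB, time = 1 s
File in Mb = 1 * 8 = 8 Mb
Throughput = 8 / 1 Mbps
Throughput = 8 Mbps

8


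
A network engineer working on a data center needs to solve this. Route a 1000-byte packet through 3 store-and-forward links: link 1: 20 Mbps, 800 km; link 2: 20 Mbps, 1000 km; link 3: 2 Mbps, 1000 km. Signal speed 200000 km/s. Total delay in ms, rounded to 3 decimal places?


Packet = 1000 bytes = 8000 bits. Store-and-forward: sum (t_trans + t_prop) per link.
Link 1: t_trans = 8000/(20*10^6) s = 0.4000 ms; t_prop = 800/200000 s = 4.0000 ms; subtotal = 4.4000 ms
Link 2: t_trans = 8000/(20*10^6) s = 0.4000 ms; t_prop = 1000/200000 s = 5.0000 ms; subtotal = 5.4000 ms
Link 3: t_trans = 8000/(2*10^6) s = 4.0000 ms; t_prop = 1000/200000 s = 5.0000 ms; subtotal = 9.0000 ms
End-to-end = 4.4000 + 5.4000 + 9.0000 = 18.8000 ms -> 18.800 ms (3 dp)

18.800


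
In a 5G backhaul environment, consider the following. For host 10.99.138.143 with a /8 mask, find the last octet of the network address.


Given: IP = 10.99.138.143, prefix = /8
Subnet mask = 255.0.0.0
Last octet of IP: 143
Last octet of mask: 0
Network last octet = 143 AND 0 = 0

0


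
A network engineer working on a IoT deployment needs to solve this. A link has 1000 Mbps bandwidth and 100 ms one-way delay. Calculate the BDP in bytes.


Given: bandwidth = 1000 Mbps, delay = 100 ms
BDP in bits = 1000 * 10^6 * 100 / 1000
BDP in bits = 100000000
BDP in bytes = 100000000 / 8 = 12500000

12500000


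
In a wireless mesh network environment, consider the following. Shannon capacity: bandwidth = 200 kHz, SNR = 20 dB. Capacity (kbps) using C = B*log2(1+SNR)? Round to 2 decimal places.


Given: B = 200 kHz, SNR = 20 dB
SNR linear = 10^(20/10) = 100
1 + SNR = 101
log2(101) = 6.6582114828
C = 200 * 1000 * 6.6582114828 = 1331642.2966 bps
C = 1331.642297 kbps -> 1331.64 kbps (2 dp)

1331.64


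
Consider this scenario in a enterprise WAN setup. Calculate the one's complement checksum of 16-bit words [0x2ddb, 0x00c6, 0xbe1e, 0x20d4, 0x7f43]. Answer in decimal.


Given words: [0x2ddb, 0x00c6, 0xbe1e, 0x20d4, 0x7f43]
Step 1: Sum all words
Raw sum = 11739 + 198 + 48670 + 8404 + 32579 = 101590
Step 2: Fold carry: (36054 + 1) = 36055
One's complement = ~36055 & 0xFFFF = 29480

29480


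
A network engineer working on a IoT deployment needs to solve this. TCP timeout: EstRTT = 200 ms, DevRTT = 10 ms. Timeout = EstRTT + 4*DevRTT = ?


Given: EstRTT = 200 ms, DevRTT = 10 ms
Timeout = EstRTT + 4 * DevRTT
4 * DevRTT = 4 * 10 = 40
Timeout = 200 + 40 = 240 ms

240


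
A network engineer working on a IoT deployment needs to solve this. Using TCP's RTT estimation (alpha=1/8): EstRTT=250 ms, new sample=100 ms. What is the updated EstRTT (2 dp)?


Given: EstRTT = 250 ms, SampleRTT = 100 ms, alpha = 1/8
New EstRTT = (1 - alpha) * EstRTT + alpha * SampleRTT
(7/8) * 250 = 218.75
(1/8) * 100 = 12.5
New EstRTT = 218.75 + 12.5 = 231.25 ms -> 231.25 ms (2 dp)

231.25


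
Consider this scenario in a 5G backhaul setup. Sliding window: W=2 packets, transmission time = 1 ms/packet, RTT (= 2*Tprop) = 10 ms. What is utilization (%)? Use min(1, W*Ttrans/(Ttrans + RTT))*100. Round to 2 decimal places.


Given: W = 2, Ttrans = 1 ms, RTT = 10 ms (= 2 * Tprop, Tprop = 5 ms)
Cycle time = Ttrans + RTT = 1 + 10 = 11 ms (first packet sent until its ACK returns)
W * Ttrans = 2 * 1 = 2 ms of sending per cycle
W * Ttrans / (Ttrans + RTT) = 2 / 11 = 0.181818
U = min(1, 0.181818) = 0.181818
U% = 18.18%

18.18


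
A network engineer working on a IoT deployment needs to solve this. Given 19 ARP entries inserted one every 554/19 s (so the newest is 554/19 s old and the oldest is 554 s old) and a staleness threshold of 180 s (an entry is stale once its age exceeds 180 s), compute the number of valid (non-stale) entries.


Ages are k * 554/19 s for k = 1..19 (spacing = 29.1579 s).
Entry k is valid iff k * 554/19 <= 180 iff k <= 19 * 180 / 554 = 6.1733
n_valid = floor(6.1733) = 6
(n_stale = 19 - 6 = 13)

6


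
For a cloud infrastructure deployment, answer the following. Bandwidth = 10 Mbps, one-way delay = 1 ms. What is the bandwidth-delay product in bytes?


Given: bandwidth = 10 Mbps, delay = 1 ms
BDP in bits = 10 * 10^6 * 1 / 1000
BDP in bits = 10000
BDP in bytes = 10000 / 8 = 1250

1250


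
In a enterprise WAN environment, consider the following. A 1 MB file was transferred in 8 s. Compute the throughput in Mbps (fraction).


Given: file = 1 MB, time = 8 s
File in Mb = 1 * 8 = 8 Mb
Throughput = 8 / 8 Mbps
Throughput = 1 Mbps

1


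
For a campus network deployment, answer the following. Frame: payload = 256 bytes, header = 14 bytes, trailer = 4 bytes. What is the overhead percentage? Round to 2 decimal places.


Given: payload = 256 B, header = 14 B, trailer = 4 B
Overhead bytes = header + trailer = 14 + 4 = 18
Total frame = payload + overhead = 256 + 18 = 274
Overhead % = 18 / 274 * 100 = 6.5693% -> 6.57% (2 dp)

6.57


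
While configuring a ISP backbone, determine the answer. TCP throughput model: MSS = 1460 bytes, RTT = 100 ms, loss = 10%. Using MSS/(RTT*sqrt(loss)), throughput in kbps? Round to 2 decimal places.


Given: MSS = 1460 bytes, RTT = 100 ms, loss = 10%
RTT in seconds = 100 / 1000 = 0.1
Loss rate = 10% = 0.1
sqrt(loss) = sqrt(0.1) = 0.316227766017
Throughput (bytes/s) = 1460 / (0.1 * 0.316227766017) = 46169.2538
Throughput (kbps) = 46169.2538 * 8 / 1000 = 369.354031 -> 369.35 kbps (2 dp)

369.35


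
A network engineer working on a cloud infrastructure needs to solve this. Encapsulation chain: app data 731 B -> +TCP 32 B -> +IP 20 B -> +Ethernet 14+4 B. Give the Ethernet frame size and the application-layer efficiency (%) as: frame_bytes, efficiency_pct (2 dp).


TCP segment = 731 + 32 = 763 B
IP packet = 763 + 20 = 783 B
Ethernet frame = 783 + 14 + 4 = 801 B
Efficiency = app / frame = 731 / 801 = 0.912609 = 91.2609% -> 91.26% (2 dp)

801, 91.26


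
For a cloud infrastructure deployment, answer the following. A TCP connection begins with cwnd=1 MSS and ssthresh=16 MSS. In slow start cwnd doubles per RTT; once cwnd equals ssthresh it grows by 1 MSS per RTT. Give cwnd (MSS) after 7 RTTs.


RTT 0: cwnd = 1 MSS (initial)
RTT 1: cwnd = 2 MSS (slow start, doubled)
RTT 2: cwnd = 4 MSS (slow start, doubled)
RTT 3: cwnd = 8 MSS (slow start, doubled)
RTT 4: cwnd = 16 MSS (slow start, doubled)
RTT 5: cwnd = 17 MSS (congestion avoidance, +1)
RTT 6: cwnd = 18 MSS (congestion avoidance, +1)
RTT 7: cwnd = 19 MSS (congestion avoidance, +1)

19


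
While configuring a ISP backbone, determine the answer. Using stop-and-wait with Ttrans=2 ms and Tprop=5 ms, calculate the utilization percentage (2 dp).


Given: Ttrans = 2 ms, Tprop = 5 ms
RTT = 2 * Tprop = 2 * 5 = 10 ms
U = Ttrans / (Ttrans + RTT)
U = 2 / (2 + 10)
U = 2 / 12 = 0.166667
U% = 16.67%

16.67


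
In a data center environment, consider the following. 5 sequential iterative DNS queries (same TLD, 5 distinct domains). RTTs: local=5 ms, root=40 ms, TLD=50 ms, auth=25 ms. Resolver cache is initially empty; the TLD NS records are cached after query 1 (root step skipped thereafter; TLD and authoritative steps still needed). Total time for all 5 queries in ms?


Lookup 1 (cold cache): local + root + TLD + auth = 5 + 40 + 50 + 25 = 120 ms
Lookups 2..5 (TLD NS cached -> skip root; new domain -> still ask TLD and auth): local + TLD + auth = 5 + 50 + 25 = 80 ms each
Remaining 4 lookups: 4 * 80 = 320 ms
Total = 120 + 320 = 440 ms

440


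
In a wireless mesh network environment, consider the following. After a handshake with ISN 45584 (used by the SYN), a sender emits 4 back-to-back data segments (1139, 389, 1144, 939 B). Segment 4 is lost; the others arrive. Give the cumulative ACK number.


SYN uses sequence number 45584; first data byte = ISN + 1 = 45585.
Segment 1: SEQ = 45585, len = 1139 B, covers [45585, 46723]
Segment 2: SEQ = 46724, len = 389 B, covers [46724, 47112]
Segment 3: SEQ = 47113, len = 1144 B, covers [47113, 48256]
Segment 4: SEQ = 48257, len = 939 B, covers [48257, 49195] [LOST]
In-order data received: bytes [45585, 48256] (segments 1..3).
Segment 4 missing -> gap begins at byte 48257.
Cumulative ACK = next expected in-order byte = 45585 + 1139 + 389 + 1144 = 48257

48257


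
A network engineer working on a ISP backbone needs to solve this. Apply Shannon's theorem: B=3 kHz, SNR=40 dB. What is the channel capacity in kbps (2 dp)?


Given: B = 3 kHz, SNR = 40 dB
SNR linear = 10^(40/10) = 10000
1 + SNR = 10001
log2(10001) = 13.2878566418
C = 3 * 1000 * 13.2878566418 = 39863.5699 bps
C = 39.863570 kbps -> 39.86 kbps (2 dp)

39.86


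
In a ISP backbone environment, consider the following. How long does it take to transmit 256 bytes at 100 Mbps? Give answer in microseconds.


Given: packet = 256 bytes, bandwidth = 100 Mbps
Packet in bits = 256 * 8 = 2048 bits
Bandwidth = 100 * 10^6 = 100000000 bps
Time = 2048 / 100000000 seconds
Time in us = 2048 * 10^6 / 100000000 = 20.48

20.48


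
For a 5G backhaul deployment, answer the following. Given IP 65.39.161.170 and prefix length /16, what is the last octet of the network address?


Given: IP = 65.39.161.170, prefix = /16
Subnet mask = 255.255.0.0
Last octet of IP: 170
Last octet of mask: 0
Network last octet = 170 AND 0 = 0

0


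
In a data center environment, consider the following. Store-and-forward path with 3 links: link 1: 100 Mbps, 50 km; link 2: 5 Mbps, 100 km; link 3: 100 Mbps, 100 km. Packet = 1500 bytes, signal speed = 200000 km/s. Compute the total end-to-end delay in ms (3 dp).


Packet = 1500 bytes = 12000 bits. Store-and-forward: sum (t_trans + t_prop) per link.
Link 1: t_trans = 12000/(100*10^6) s = 0.1200 ms; t_prop = 50/200000 s = 0.2500 ms; subtotal = 0.3700 ms
Link 2: t_trans = 12000/(5*10^6) s = 2.4000 ms; t_prop = 100/200000 s = 0.5000 ms; subtotal = 2.9000 ms
Link 3: t_trans = 12000/(100*10^6) s = 0.1200 ms; t_prop = 100/200000 s = 0.5000 ms; subtotal = 0.6200 ms
End-to-end = 0.3700 + 2.9000 + 0.6200 = 3.8900 ms -> 3.890 ms (3 dp)

3.890


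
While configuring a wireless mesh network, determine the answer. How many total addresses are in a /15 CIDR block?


Given: CIDR prefix /15
Host bits = 32 - 15 = 17
Total addresses = 2^17 = 131072

131072


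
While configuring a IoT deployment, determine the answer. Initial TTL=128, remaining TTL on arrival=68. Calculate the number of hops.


Given: initial TTL = 128, received TTL = 68
Hops = initial TTL - received TTL
Hops = 128 - 68 = 60

60


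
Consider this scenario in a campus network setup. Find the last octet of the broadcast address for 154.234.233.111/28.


Given: IP = 154.234.233.111, prefix = /28
Host bits = 32 - 28 = 4
Network last octet = 111 AND mask = 96
Host part size = 2^4 - 1 = 15
Broadcast last octet = 96 OR 15 = 111

111


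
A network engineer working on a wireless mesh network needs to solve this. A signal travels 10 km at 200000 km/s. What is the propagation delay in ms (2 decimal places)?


Given: distance = 10 km, speed = 200000 km/s
Delay = distance / speed = 10 / 200000 seconds
Delay in ms = 10 * 1000 / 200000
Delay = 0.0500 ms
Rounded to 2 dp = 0.05 ms

0.05


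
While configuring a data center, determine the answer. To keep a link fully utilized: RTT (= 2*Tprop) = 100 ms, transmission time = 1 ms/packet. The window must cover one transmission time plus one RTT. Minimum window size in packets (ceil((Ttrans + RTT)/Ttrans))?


Given: Ttrans = 1 ms, RTT = 100 ms (= 2 * Tprop, Tprop = 50 ms)
Time until first ACK returns = Ttrans + RTT = 1 + 100 = 101 ms
Need W * Ttrans >= Ttrans + RTT  ->  W >= (Ttrans + RTT) / Ttrans
(Ttrans + RTT) / Ttrans = 101 / 1 = 101
W_min = ceil(101) = 101

101


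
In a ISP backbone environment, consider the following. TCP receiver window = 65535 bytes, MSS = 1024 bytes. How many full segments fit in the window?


Given: RWND = 65535 bytes, MSS = 1024 bytes
Full segments = floor(RWND / MSS)
Full segments = floor(65535 / 1024)
Full segments = floor(63.999) = 63

63


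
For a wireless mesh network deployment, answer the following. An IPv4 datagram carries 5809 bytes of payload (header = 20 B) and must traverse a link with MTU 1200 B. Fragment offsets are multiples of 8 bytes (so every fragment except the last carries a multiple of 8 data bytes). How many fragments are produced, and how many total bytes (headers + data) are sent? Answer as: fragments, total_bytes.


Max data per non-final fragment = floor((MTU - header)/8)*8 = floor((1200 - 20)/8)*8 = floor(1180/8)*8 = 1176 B
Final fragment needs no 8-byte alignment: it can carry up to MTU - header = 1180 B
Non-final fragments needed = ceil((payload - 1180) / 1176) = ceil(4629/1176) = ceil(3.9362) = 4
Number of fragments = 4 + 1 = 5
Fragment sizes (data): 4 * 1176 B + 1105 B (last, 1105 <= 1180 OK)
Total bytes sent = payload + n_frags * header = 5809 + 5*20 = 5809 + 100 = 5909 B

5, 5909


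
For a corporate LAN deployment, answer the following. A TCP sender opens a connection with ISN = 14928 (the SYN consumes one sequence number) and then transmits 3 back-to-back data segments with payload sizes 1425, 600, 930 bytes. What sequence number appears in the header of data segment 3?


The SYN occupies sequence number ISN = 14928, so the first data byte is ISN + 1 = 14929.
SEQ of data segment i = (ISN + 1) + sum of payload sizes of segments 1..i-1.
Segment 1: SEQ = 14929, payload = 1425 bytes
Segment 2: SEQ = 16354, payload = 600 bytes
Segment 3: SEQ = 16954, payload = 930 bytes
SEQ of segment 3 = 14929 + 1425 + 600 = 16954

16954


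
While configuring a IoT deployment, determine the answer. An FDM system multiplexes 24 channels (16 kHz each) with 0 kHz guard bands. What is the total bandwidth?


Given: 24 channels, 16 kHz each, guard = 0 kHz
Channel bandwidth = 24 * 16 = 384 kHz
Guard bands = 23 gaps * 0 kHz = 0 kHz
Total = 384 + 0 = 384 kHz

384


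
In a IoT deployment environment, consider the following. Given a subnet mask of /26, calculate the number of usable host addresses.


Given: subnet mask /26
Host bits = 32 - 26 = 6
Total addresses = 2^6 = 64
Usable hosts = 64 - 2 (network + broadcast) = 62

62


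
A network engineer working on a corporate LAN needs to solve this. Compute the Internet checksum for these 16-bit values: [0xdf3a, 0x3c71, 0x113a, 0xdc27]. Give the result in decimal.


Given words: [0xdf3a, 0x3c71, 0x113a, 0xdc27]
Step 1: Sum all words
Raw sum = 57146 + 15473 + 4410 + 56359 = 133388
Step 2: Fold carry: (2316 + 2) = 2318
One's complement = ~2318 & 0xFFFF = 63217

63217


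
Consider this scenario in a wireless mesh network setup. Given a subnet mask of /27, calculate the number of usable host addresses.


Given: subnet mask /27
Host bits = 32 - 27 = 5
Total addresses = 2^5 = 32
Usable hosts = 32 - 2 (network + broadcast) = 30

30


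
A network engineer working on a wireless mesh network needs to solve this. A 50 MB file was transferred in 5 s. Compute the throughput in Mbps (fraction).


Given: file = 50 MB, time = 5 s
File in Mb = 50 * 8 = 400 Mb
Throughput = 400 / 5 Mbps
Throughput = 80 Mbps

80


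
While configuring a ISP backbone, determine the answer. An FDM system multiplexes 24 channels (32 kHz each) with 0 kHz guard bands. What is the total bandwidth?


Given: 24 channels, 32 kHz each, guard = 0 kHz
Channel bandwidth = 24 * 32 = 768 kHz
Guard bands = 23 gaps * 0 kHz = 0 kHz
Total = 768 + 0 = 768 kHz

768


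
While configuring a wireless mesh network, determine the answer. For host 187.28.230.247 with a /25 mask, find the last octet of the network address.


Given: IP = 187.28.230.247, prefix = /25
Subnet mask = 255.255.255.128
Last octet of IP: 247
Last octet of mask: 128
Network last octet = 247 AND 128 = 128

128


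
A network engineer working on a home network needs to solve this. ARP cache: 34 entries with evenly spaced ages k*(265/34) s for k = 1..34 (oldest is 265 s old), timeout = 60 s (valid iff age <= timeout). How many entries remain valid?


Ages are k * 265/34 s for k = 1..34 (spacing = 7.7941 s).
Entry k is valid iff k * 265/34 <= 60 iff k <= 34 * 60 / 265 = 7.6981
n_valid = floor(7.6981) = 7
(n_stale = 34 - 7 = 27)

7


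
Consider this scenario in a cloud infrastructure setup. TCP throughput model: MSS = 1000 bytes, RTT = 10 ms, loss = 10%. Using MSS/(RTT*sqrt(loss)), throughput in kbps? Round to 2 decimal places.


Given: MSS = 1000 bytes, RTT = 10 ms, loss = 10%
RTT in seconds = 10 / 1000 = 0.01
Loss rate = 10% = 0.1
sqrt(loss) = sqrt(0.1) = 0.316227766017
Throughput (bytes/s) = 1000 / (0.01 * 0.316227766017) = 316227.7660
Throughput (kbps) = 316227.7660 * 8 / 1000 = 2529.822128 -> 2529.82 kbps (2 dp)

2529.82


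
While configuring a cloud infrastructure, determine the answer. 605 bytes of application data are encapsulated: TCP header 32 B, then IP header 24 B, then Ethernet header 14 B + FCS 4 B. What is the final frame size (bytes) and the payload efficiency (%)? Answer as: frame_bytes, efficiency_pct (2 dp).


TCP segment = 605 + 32 = 637 B
IP packet = 637 + 24 = 661 B
Ethernet frame = 661 + 14 + 4 = 679 B
Efficiency = app / frame = 605 / 679 = 0.891016 = 89.1016% -> 89.10% (2 dp)

679, 89.10


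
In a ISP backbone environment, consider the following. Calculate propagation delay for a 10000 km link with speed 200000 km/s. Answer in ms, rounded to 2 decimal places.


Given: distance = 10000 km, speed = 200000 km/s
Delay = distance / speed = 10000 / 200000 seconds
Delay in ms = 10000 * 1000 / 200000
Delay = 50.0000 ms
Rounded to 2 dp = 50.00 ms

50.00


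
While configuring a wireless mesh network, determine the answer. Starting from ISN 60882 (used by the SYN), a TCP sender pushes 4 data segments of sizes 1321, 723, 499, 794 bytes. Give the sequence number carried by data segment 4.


The SYN occupies sequence number ISN = 60882, so the first data byte is ISN + 1 = 60883.
SEQ of data segment i = (ISN + 1) + sum of payload sizes of segments 1..i-1.
Segment 1: SEQ = 60883, payload = 1321 bytes
Segment 2: SEQ = 62204, payload = 723 bytes
Segment 3: SEQ = 62927, payload = 499 bytes
Segment 4: SEQ = 63426, payload = 794 bytes
SEQ of segment 4 = 60883 + 1321 + 723 + 499 = 63426

63426


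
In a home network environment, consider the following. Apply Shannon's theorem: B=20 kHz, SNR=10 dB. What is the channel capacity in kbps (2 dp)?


Given: B = 20 kHz, SNR = 10 dB
SNR linear = 10^(10/10) = 10
1 + SNR = 11
log2(11) = 3.4594316186
C = 20 * 1000 * 3.4594316186 = 69188.6324 bps
C = 69.188632 kbps -> 69.19 kbps (2 dp)

69.19


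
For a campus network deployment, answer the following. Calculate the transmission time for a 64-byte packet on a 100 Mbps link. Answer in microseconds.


Given: packet = 64 bytes, bandwidth = 100 Mbps
Packet in bits = 64 * 8 = 512 bits
Bandwidth = 100 * 10^6 = 100000000 bps
Time = 512 / 100000000 seconds
Time in us = 512 * 10^6 / 100000000 = 5.12

5.12


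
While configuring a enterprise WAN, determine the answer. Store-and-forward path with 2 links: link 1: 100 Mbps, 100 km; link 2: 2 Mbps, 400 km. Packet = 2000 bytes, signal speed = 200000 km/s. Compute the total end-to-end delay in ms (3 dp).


Packet = 2000 bytes = 16000 bits. Store-and-forward: sum (t_trans + t_prop) per link.
Link 1: t_trans = 16000/(100*10^6) s = 0.1600 ms; t_prop = 100/200000 s = 0.5000 ms; subtotal = 0.6600 ms
Link 2: t_trans = 16000/(2*10^6) s = 8.0000 ms; t_prop = 400/200000 s = 2.0000 ms; subtotal = 10.0000 ms
End-to-end = 0.6600 + 10.0000 = 10.6600 ms -> 10.660 ms (3 dp)

10.660


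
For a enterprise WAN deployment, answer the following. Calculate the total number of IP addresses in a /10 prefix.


Given: CIDR prefix /10
Host bits = 32 - 10 = 22
Total addresses = 2^22 = 4194304

4194304


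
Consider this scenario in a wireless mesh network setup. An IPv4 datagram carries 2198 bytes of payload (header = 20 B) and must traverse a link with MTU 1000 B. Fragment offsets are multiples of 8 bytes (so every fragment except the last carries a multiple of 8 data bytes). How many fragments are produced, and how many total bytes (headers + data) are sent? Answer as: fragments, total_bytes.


Max data per non-final fragment = floor((MTU - header)/8)*8 = floor((1000 - 20)/8)*8 = floor(980/8)*8 = 976 B
Final fragment needs no 8-byte alignment: it can carry up to MTU - header = 980 B
Non-final fragments needed = ceil((payload - 980) / 976) = ceil(1218/976) = ceil(1.2480) = 2
Number of fragments = 2 + 1 = 3
Fragment sizes (data): 2 * 976 B + 246 B (last, 246 <= 980 OK)
Total bytes sent = payload + n_frags * header = 2198 + 3*20 = 2198 + 60 = 2258 B

3, 2258


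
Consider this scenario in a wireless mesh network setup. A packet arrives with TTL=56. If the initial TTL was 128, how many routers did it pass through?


Given: initial TTL = 128, received TTL = 56
Hops = initial TTL - received TTL
Hops = 128 - 56 = 72

72


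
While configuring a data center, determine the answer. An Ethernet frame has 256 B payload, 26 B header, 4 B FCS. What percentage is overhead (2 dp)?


Given: payload = 256 B, header = 26 B, trailer = 4 B
Overhead bytes = header + trailer = 26 + 4 = 30
Total frame = payload + overhead = 256 + 30 = 286
Overhead % = 30 / 286 * 100 = 10.4895% -> 10.49% (2 dp)

10.49


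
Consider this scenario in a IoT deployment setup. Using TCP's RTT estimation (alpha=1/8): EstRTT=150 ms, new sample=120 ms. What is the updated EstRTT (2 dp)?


Given: EstRTT = 150 ms, SampleRTT = 120 ms, alpha = 1/8
New EstRTT = (1 - alpha) * EstRTT + alpha * SampleRTT
(7/8) * 150 = 131.25
(1/8) * 120 = 15
New EstRTT = 131.25 + 15 = 146.25 ms -> 146.25 ms (2 dp)

146.25


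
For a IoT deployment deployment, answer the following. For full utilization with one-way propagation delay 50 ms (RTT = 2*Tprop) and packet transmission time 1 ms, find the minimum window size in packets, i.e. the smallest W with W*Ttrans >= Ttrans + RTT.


Given: Ttrans = 1 ms, RTT = 100 ms (= 2 * Tprop, Tprop = 50 ms)
Time until first ACK returns = Ttrans + RTT = 1 + 100 = 101 ms
Need W * Ttrans >= Ttrans + RTT  ->  W >= (Ttrans + RTT) / Ttrans
(Ttrans + RTT) / Ttrans = 101 / 1 = 101
W_min = ceil(101) = 101

101


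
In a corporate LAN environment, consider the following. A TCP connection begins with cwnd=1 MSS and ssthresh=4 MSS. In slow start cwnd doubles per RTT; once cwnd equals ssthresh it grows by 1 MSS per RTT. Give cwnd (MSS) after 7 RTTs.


RTT 0: cwnd = 1 MSS (initial)
RTT 1: cwnd = 2 MSS (slow start, doubled)
RTT 2: cwnd = 4 MSS (slow start, doubled)
RTT 3: cwnd = 5 MSS (congestion avoidance, +1)
RTT 4: cwnd = 6 MSS (congestion avoidance, +1)
RTT 5: cwnd = 7 MSS (congestion avoidance, +1)
RTT 6: cwnd = 8 MSS (congestion avoidance, +1)
RTT 7: cwnd = 9 MSS (congestion avoidance, +1)

9


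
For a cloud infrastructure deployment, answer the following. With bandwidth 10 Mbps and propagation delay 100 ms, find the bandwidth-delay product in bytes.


Given: bandwidth = 10 Mbps, delay = 100 ms
BDP in bits = 10 * 10^6 * 100 / 1000
BDP in bits = 1000000
BDP in bytes = 1000000 / 8 = 125000

125000


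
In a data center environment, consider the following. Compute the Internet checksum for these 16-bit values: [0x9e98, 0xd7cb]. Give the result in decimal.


Given words: [0x9e98, 0xd7cb]
Step 1: Sum all words
Raw sum = 40600 + 55243 = 95843
Step 2: Fold carry: (30307 + 1) = 30308
One's complement = ~30308 & 0xFFFF = 35227

35227


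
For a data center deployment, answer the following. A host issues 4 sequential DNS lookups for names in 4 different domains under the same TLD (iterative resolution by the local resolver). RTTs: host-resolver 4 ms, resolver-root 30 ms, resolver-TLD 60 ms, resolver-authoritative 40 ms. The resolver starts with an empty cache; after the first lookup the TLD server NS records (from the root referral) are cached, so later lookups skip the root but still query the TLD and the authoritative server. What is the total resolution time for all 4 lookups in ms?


Lookup 1 (cold cache): local + root + TLD + auth = 4 + 30 + 60 + 40 = 134 ms
Lookups 2..4 (TLD NS cached -> skip root; new domain -> still ask TLD and auth): local + TLD + auth = 4 + 60 + 40 = 104 ms each
Remaining 3 lookups: 3 * 104 = 312 ms
Total = 134 + 312 = 446 ms

446


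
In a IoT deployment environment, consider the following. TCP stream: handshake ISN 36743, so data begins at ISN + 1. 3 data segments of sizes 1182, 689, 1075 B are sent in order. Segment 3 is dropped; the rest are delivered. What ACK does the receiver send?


SYN uses sequence number 36743; first data byte = ISN + 1 = 36744.
Segment 1: SEQ = 36744, len = 1182 B, covers [36744, 37925]
Segment 2: SEQ = 37926, len = 689 B, covers [37926, 38614]
Segment 3: SEQ = 38615, len = 1075 B, covers [38615, 39689] [LOST]
In-order data received: bytes [36744, 38614] (segments 1..2).
Segment 3 missing -> gap begins at byte 38615.
Cumulative ACK = next expected in-order byte = 36744 + 1182 + 689 = 38615

38615


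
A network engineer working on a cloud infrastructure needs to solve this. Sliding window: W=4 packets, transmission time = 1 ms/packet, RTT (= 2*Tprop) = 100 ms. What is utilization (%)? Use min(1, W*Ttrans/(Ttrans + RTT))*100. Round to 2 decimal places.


Given: W = 4, Ttrans = 1 ms, RTT = 100 ms (= 2 * Tprop, Tprop = 50 ms)
Cycle time = Ttrans + RTT = 1 + 100 = 101 ms (first packet sent until its ACK returns)
W * Ttrans = 4 * 1 = 4 ms of sending per cycle
W * Ttrans / (Ttrans + RTT) = 4 / 101 = 0.039604
U = min(1, 0.039604) = 0.039604
U% = 3.96%

3.96


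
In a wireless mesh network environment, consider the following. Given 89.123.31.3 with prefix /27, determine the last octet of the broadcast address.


Given: IP = 89.123.31.3, prefix = /27
Host bits = 32 - 27 = 5
Network last octet = 3 AND mask = 0
Host part size = 2^5 - 1 = 31
Broadcast last octet = 0 OR 31 = 31

31


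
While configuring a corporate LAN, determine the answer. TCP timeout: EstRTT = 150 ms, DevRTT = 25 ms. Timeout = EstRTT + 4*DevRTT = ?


Given: EstRTT = 150 ms, DevRTT = 25 ms
Timeout = EstRTT + 4 * DevRTT
4 * DevRTT = 4 * 25 = 100
Timeout = 150 + 100 = 250 ms

250


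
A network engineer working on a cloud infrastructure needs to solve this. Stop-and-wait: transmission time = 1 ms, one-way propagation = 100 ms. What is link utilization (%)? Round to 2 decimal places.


Given: Ttrans = 1 ms, Tprop = 100 ms
RTT = 2 * Tprop = 2 * 100 = 200 ms
U = Ttrans / (Ttrans + RTT)
U = 1 / (1 + 200)
U = 1 / 201 = 0.004975
U% = 0.50%

0.50


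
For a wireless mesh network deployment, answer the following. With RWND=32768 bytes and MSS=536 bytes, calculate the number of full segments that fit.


Given: RWND = 32768 bytes, MSS = 536 bytes
Full segments = floor(RWND / MSS)
Full segments = floor(32768 / 536)
Full segments = floor(61.1343) = 61

61


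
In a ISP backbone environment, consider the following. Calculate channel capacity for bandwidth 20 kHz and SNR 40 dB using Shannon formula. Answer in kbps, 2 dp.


Given: B = 20 kHz, SNR = 40 dB
SNR linear = 10^(40/10) = 10000
1 + SNR = 10001
log2(10001) = 13.2878566418
C = 20 * 1000 * 13.2878566418 = 265757.1328 bps
C = 265.757133 kbps -> 265.76 kbps (2 dp)

265.76


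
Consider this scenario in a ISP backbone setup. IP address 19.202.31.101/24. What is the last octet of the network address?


Given: IP = 19.202.31.101, prefix = /24
Subnet mask = 255.255.255.0
Last octet of IP: 101
Last octet of mask: 0
Network last octet = 101 AND 0 = 0

0


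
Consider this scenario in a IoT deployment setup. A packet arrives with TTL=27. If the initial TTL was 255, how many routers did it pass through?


Given: initial TTL = 255, received TTL = 27
Hops = initial TTL - received TTL
Hops = 255 - 27 = 228

228


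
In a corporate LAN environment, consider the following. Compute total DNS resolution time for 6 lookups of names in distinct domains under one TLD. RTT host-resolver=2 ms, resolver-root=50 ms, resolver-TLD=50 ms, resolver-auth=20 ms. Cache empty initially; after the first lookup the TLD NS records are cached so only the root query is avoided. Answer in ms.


Lookup 1 (cold cache): local + root + TLD + auth = 2 + 50 + 50 + 20 = 122 ms
Lookups 2..6 (TLD NS cached -> skip root; new domain -> still ask TLD and auth): local + TLD + auth = 2 + 50 + 20 = 72 ms each
Remaining 5 lookups: 5 * 72 = 360 ms
Total = 122 + 360 = 482 ms

482


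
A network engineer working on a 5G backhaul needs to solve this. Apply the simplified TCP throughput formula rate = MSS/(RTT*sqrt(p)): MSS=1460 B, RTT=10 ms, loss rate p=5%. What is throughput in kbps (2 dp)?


Given: MSS = 1460 bytes, RTT = 10 ms, loss = 5%
RTT in seconds = 10 / 1000 = 0.01
Loss rate = 5% = 0.05
sqrt(loss) = sqrt(0.05) = 0.223606797750
Throughput (bytes/s) = 1460 / (0.01 * 0.223606797750) = 652931.8494
Throughput (kbps) = 652931.8494 * 8 / 1000 = 5223.454795 -> 5223.45 kbps (2 dp)

5223.45


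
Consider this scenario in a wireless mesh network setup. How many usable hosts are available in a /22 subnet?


Given: subnet mask /22
Host bits = 32 - 22 = 10
Total addresses = 2^10 = 1024
Usable hosts = 1024 - 2 (network + broadcast) = 1022

1022


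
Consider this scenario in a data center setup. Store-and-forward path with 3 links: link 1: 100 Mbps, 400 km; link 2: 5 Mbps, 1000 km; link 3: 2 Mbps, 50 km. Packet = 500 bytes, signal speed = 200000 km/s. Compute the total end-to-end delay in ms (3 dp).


Packet = 500 bytes = 4000 bits. Store-and-forward: sum (t_trans + t_prop) per link.
Link 1: t_trans = 4000/(100*10^6) s = 0.0400 ms; t_prop = 400/200000 s = 2.0000 ms; subtotal = 2.0400 ms
Link 2: t_trans = 4000/(5*10^6) s = 0.8000 ms; t_prop = 1000/200000 s = 5.0000 ms; subtotal = 5.8000 ms
Link 3: t_trans = 4000/(2*10^6) s = 2.0000 ms; t_prop = 50/200000 s = 0.2500 ms; subtotal = 2.2500 ms
End-to-end = 2.0400 + 5.8000 + 2.2500 = 10.0900 ms -> 10.090 ms (3 dp)

10.090


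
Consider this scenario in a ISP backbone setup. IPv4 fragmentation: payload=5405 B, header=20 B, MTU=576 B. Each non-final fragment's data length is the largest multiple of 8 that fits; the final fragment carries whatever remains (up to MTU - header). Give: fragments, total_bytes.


Max data per non-final fragment = floor((MTU - header)/8)*8 = floor((576 - 20)/8)*8 = floor(556/8)*8 = 552 B
Final fragment needs no 8-byte alignment: it can carry up to MTU - header = 556 B
Non-final fragments needed = ceil((payload - 556) / 552) = ceil(4849/552) = ceil(8.7844) = 9
Number of fragments = 9 + 1 = 10
Fragment sizes (data): 9 * 552 B + 437 B (last, 437 <= 556 OK)
Total bytes sent = payload + n_frags * header = 5405 + 10*20 = 5405 + 200 = 5605 B

10, 5605


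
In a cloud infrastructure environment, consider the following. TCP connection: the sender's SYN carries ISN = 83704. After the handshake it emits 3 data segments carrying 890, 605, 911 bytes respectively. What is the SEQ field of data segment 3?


The SYN occupies sequence number ISN = 83704, so the first data byte is ISN + 1 = 83705.
SEQ of data segment i = (ISN + 1) + sum of payload sizes of segments 1..i-1.
Segment 1: SEQ = 83705, payload = 890 bytes
Segment 2: SEQ = 84595, payload = 605 bytes
Segment 3: SEQ = 85200, payload = 911 bytes
SEQ of segment 3 = 83705 + 890 + 605 = 85200

85200


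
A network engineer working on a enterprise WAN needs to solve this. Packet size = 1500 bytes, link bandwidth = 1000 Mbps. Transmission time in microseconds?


Given: packet = 1500 bytes, bandwidth = 1000 Mbps
Packet in bits = 1500 * 8 = 12000 bits
Bandwidth = 1000 * 10^6 = 1000000000 bps
Time = 12000 / 1000000000 seconds
Time in us = 12000 * 10^6 / 1000000000 = 12

12


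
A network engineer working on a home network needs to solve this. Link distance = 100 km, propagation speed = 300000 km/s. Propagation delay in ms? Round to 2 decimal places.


Given: distance = 100 km, speed = 300000 km/s
Delay = distance / speed = 100 / 300000 seconds
Delay in ms = 100 * 1000 / 300000
Delay = 0.3333 ms
Rounded to 2 dp = 0.33 ms

0.33


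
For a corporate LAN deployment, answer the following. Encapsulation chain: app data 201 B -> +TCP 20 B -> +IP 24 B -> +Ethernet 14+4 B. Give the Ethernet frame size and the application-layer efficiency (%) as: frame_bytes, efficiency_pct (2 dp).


TCP segment = 201 + 20 = 221 B
IP packet = 221 + 24 = 245 B
Ethernet frame = 245 + 14 + 4 = 263 B
Efficiency = app / frame = 201 / 263 = 0.764259 = 76.4259% -> 76.43% (2 dp)

263, 76.43


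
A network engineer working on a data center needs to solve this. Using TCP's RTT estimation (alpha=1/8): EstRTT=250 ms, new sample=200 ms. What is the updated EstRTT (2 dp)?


Given: EstRTT = 250 ms, SampleRTT = 200 ms, alpha = 1/8
New EstRTT = (1 - alpha) * EstRTT + alpha * SampleRTT
(7/8) * 250 = 218.75
(1/8) * 200 = 25
New EstRTT = 218.75 + 25 = 243.75 ms -> 243.75 ms (2 dp)

243.75


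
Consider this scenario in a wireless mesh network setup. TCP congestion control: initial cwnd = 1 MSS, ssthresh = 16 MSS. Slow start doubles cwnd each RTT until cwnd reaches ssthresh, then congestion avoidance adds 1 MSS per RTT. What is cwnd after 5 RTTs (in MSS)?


RTT 0: cwnd = 1 MSS (initial)
RTT 1: cwnd = 2 MSS (slow start, doubled)
RTT 2: cwnd = 4 MSS (slow start, doubled)
RTT 3: cwnd = 8 MSS (slow start, doubled)
RTT 4: cwnd = 16 MSS (slow start, doubled)
RTT 5: cwnd = 17 MSS (congestion avoidance, +1)

17


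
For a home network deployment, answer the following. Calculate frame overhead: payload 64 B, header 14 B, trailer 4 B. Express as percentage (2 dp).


Given: payload = 64 B, header = 14 B, trailer = 4 B
Overhead bytes = header + trailer = 14 + 4 = 18
Total frame = payload + overhead = 64 + 18 = 82
Overhead % = 18 / 82 * 100 = 21.9512% -> 21.95% (2 dp)

21.95


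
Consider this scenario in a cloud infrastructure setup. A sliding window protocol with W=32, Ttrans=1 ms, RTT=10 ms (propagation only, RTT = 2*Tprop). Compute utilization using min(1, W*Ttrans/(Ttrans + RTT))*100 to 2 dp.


Given: W = 32, Ttrans = 1 ms, RTT = 10 ms (= 2 * Tprop, Tprop = 5 ms)
Cycle time = Ttrans + RTT = 1 + 10 = 11 ms (first packet sent until its ACK returns)
W * Ttrans = 32 * 1 = 32 ms of sending per cycle
W * Ttrans / (Ttrans + RTT) = 32 / 11 = 2.909091
U = min(1, 2.909091) = 1.000000
U% = 100.00%

100.00


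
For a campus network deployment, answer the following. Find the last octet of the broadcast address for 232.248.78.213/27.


Given: IP = 232.248.78.213, prefix = /27
Host bits = 32 - 27 = 5
Network last octet = 213 AND mask = 192
Host part size = 2^5 - 1 = 31
Broadcast last octet = 192 OR 31 = 223

223


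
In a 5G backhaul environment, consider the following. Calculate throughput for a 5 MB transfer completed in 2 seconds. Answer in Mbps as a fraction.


Given: file = 5 MB, time = 2 s
File in Mb = 5 * 8 = 40 Mb
Throughput = 40 / 2 Mbps
Throughput = 20 Mbps

20


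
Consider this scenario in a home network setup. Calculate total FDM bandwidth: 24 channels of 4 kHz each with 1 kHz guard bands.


Given: 24 channels, 4 kHz each, guard = 1 kHz
Channel bandwidth = 24 * 4 = 96 kHz
Guard bands = 23 gaps * 1 kHz = 23 kHz
Total = 96 + 23 = 119 kHz

119


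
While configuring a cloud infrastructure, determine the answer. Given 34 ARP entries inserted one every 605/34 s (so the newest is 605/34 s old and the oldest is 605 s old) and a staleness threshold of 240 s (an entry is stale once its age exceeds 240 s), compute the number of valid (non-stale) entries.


Ages are k * 605/34 s for k = 1..34 (spacing = 17.7941 s).
Entry k is valid iff k * 605/34 <= 240 iff k <= 34 * 240 / 605 = 13.4876
n_valid = floor(13.4876) = 13
(n_stale = 34 - 13 = 21)

13


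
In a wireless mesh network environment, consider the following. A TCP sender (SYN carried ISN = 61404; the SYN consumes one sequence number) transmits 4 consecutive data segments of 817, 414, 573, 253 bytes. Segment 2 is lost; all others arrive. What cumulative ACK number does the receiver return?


SYN uses sequence number 61404; first data byte = ISN + 1 = 61405.
Segment 1: SEQ = 61405, len = 817 B, covers [61405, 62221]
Segment 2: SEQ = 62222, len = 414 B, covers [62222, 62635] [LOST]
Segment 3: SEQ = 62636, len = 573 B, covers [62636, 63208]
Segment 4: SEQ = 63209, len = 253 B, covers [63209, 63461]
In-order data received: bytes [61405, 62221] (segments 1..1).
Segment 2 missing -> gap begins at byte 62222; later segments buffered out of order.
Cumulative ACK = next expected in-order byte = 61405 + 817 = 62222

62222


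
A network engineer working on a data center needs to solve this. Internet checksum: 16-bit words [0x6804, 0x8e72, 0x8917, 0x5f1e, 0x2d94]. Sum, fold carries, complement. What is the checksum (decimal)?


Given words: [0x6804, 0x8e72, 0x8917, 0x5f1e, 0x2d94]
Step 1: Sum all words
Raw sum = 26628 + 36466 + 35095 + 24350 + 11668 = 134207
Step 2: Fold carry: (3135 + 2) = 3137
One's complement = ~3137 & 0xFFFF = 62398

62398


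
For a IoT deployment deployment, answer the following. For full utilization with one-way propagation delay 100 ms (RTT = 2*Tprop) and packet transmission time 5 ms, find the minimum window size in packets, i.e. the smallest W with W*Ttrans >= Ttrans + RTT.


Given: Ttrans = 5 ms, RTT = 200 ms (= 2 * Tprop, Tprop = 100 ms)
Time until first ACK returns = Ttrans + RTT = 5 + 200 = 205 ms
Need W * Ttrans >= Ttrans + RTT  ->  W >= (Ttrans + RTT) / Ttrans
(Ttrans + RTT) / Ttrans = 205 / 5 = 41
W_min = ceil(41) = 41

41


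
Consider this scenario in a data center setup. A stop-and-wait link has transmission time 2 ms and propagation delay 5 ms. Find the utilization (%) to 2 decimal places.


Given: Ttrans = 2 ms, Tprop = 5 ms
RTT = 2 * Tprop = 2 * 5 = 10 ms
U = Ttrans / (Ttrans + RTT)
U = 2 / (2 + 10)
U = 2 / 12 = 0.166667
U% = 16.67%

16.67


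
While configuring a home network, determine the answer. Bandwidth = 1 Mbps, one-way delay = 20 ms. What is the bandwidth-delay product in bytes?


Given: bandwidth = 1 Mbps, delay = 20 ms
BDP in bits = 1 * 10^6 * 20 / 1000
BDP in bits = 20000
BDP in bytes = 20000 / 8 = 2500

2500
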